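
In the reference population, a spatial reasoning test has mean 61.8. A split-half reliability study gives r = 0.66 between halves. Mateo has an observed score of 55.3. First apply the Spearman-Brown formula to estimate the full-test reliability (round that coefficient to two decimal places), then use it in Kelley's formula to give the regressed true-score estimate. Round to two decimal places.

56.60

Spearman-Brown: ρ = 2r/(1 + r) = 2(0.66)/(1 + 0.66) = 1.320/1.66 = 0.7952 → 0.80
T̂ = ρX + (1 − ρ)μ
  = 0.80 × 55.3 + 0.20 × 61.8
  = 44.240 + 12.360
  = 56.600
  ≈ 56.60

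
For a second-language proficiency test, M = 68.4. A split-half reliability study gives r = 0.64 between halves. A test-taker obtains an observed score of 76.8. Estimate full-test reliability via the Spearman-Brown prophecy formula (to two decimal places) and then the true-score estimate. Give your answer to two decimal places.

Spearman-Brown: ρ = 2r/(1 + r) = 2(0.64)/(1 + 0.64) = 1.280/1.64 = 0.7805 → 0.78
Kelley's formula gives T̂ = 0.78·76.8 + 0.22·68.4 = 59.904 + 15.048 = 74.952.

74.95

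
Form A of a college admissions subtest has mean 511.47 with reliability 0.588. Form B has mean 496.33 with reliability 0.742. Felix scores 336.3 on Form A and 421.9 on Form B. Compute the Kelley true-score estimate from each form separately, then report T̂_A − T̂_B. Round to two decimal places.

-32.63

T̂_A = 0.588(336.3) + 0.412(511.47) = 408.4700
T̂_B = 0.742(421.9) + 0.258(496.33) = 441.1029
T̂_A − T̂_B = -32.6329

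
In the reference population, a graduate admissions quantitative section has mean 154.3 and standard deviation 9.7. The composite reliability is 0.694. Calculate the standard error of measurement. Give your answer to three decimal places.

SEM = SD · √(1 − ρ) = 9.7 × √0.306 = 9.7 × 0.5532 = 5.3658

5.366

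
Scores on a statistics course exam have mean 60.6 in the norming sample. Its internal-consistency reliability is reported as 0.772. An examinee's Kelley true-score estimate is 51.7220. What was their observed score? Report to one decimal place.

49.1

T̂ = ρX + (1 − ρ)μ  ⇒  X = (T̂ − (1 − ρ)μ) / ρ
X = (51.7220 − 0.228 × 60.6) / 0.772 = (51.7220 − 13.8168) / 0.772 = 37.9052 / 0.772 = 49.100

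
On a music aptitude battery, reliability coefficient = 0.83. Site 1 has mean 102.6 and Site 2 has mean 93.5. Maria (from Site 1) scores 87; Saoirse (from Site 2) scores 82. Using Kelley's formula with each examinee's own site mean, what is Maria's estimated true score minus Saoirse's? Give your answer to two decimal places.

T̂_Maria = 0.83(87) + 0.17(102.6) = 89.6520
T̂_Saoirse = 0.83(82) + 0.17(93.5) = 83.9550
Difference = 89.6520 − 83.9550 = 5.6970

5.70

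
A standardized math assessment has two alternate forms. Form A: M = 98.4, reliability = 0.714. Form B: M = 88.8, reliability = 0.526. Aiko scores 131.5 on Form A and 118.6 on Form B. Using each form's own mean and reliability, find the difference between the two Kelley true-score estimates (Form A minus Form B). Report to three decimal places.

17.559

T̂_A = 0.714(131.5) + 0.286(98.4) = 122.03340
T̂_B = 0.526(118.6) + 0.474(88.8) = 104.47480
T̂_A − T̂_B = 17.55860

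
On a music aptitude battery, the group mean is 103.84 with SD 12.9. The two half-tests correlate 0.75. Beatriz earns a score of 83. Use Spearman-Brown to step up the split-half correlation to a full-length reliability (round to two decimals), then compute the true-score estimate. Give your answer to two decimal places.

85.92

Spearman-Brown: ρ = 2r/(1 + r) = 2(0.75)/(1 + 0.75) = 1.500/1.75 = 0.8571 → 0.86
T̂ = 0.86(83) + 0.14(103.84) = 71.38 + 14.5376 = 85.918 → 85.92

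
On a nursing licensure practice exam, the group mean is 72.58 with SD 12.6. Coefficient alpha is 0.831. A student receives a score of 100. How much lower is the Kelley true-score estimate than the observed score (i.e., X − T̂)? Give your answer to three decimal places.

T̂ = 0.831(100) + 0.169(72.58) = 83.100 + 12.26602 = 95.36602 → 95.3660
X − T̂ = 100 − 95.3660 = 4.6340 → 4.634

4.634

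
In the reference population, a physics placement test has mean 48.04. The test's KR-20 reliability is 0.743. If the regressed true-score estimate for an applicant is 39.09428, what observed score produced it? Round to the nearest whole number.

36

T̂ = ρX + (1 − ρ)μ  ⇒  X = (T̂ − (1 − ρ)μ) / ρ
X = (39.09428 − 0.257 × 48.04) / 0.743 = (39.09428 − 12.34628) / 0.743 = 26.74800 / 0.743 = 36.00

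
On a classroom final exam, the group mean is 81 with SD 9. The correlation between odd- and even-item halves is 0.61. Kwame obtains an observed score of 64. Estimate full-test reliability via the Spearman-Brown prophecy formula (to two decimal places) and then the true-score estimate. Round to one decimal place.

68.1

Spearman-Brown: ρ = 2r/(1 + r) = 2(0.61)/(1 + 0.61) = 1.220/1.61 = 0.7578 → 0.76
Kelley's formula gives T̂ = 0.76·64 + 0.24·81 = 48.64 + 19.44 = 68.08.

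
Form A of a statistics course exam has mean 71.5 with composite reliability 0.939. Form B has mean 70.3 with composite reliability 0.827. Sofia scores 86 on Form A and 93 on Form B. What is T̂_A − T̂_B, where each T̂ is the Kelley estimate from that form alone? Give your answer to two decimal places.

-3.96

T̂_A = 0.939(86) + 0.061(71.5) = 85.1155
T̂_B = 0.827(93) + 0.173(70.3) = 89.0729
T̂_A − T̂_B = -3.9574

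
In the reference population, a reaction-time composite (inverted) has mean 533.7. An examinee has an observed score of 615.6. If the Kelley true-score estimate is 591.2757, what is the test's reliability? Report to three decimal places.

T̂ = ρX + (1 − ρ)μ  ⇒  T̂ − μ = ρ(X − μ)
ρ = (T̂ − μ)/(X − μ) = (591.2757 − 533.7) / (615.6 − 533.7) = 57.5757 / 81.9 = 0.70300

0.703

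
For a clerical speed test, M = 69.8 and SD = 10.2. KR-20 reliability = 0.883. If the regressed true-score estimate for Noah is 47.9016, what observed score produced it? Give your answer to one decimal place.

45.0

T̂ = ρX + (1 − ρ)μ  ⇒  X = (T̂ − (1 − ρ)μ) / ρ
X = (47.9016 − 0.117 × 69.8) / 0.883 = (47.9016 − 8.1666) / 0.883 = 39.7350 / 0.883 = 45.000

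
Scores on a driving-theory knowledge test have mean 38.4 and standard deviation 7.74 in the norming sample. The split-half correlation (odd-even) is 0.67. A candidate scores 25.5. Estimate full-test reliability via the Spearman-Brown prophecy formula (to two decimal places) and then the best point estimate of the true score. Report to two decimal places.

Spearman-Brown: ρ = 2r/(1 + r) = 2(0.67)/(1 + 0.67) = 1.340/1.67 = 0.8024 → 0.80
T̂ = ρX + (1 − ρ)μ
  = 0.80 × 25.5 + 0.20 × 38.4
  = 20.400 + 7.680
  = 28.080
  ≈ 28.08

28.08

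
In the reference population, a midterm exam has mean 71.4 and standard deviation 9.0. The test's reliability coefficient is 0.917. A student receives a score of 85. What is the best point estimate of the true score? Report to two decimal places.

83.87

Regress the observed score toward the mean by the unreliability: T̂ = 0.917·85 + 0.083·71.4 = 77.945 + 5.9262 = 83.871.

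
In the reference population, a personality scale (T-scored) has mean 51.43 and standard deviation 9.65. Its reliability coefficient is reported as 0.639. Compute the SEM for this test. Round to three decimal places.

SEM = SD · √(1 − ρ) = 9.65 × √0.361 = 9.65 × 0.6008 = 5.7980

5.798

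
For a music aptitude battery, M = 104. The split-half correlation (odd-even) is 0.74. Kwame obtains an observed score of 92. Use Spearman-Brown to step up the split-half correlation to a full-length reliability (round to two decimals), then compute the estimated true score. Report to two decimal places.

Spearman-Brown: ρ = 2r/(1 + r) = 2(0.74)/(1 + 0.74) = 1.480/1.74 = 0.8506 → 0.85
Weight the observed score by reliability and the mean by (1 − reliability): T̂ = 0.85·92 + 0.15·104 = 78.20 + 15.60 = 93.800.

93.80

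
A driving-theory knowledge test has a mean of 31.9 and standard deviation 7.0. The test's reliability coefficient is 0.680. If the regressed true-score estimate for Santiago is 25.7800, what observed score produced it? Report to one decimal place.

T̂ = ρX + (1 − ρ)μ  ⇒  X = (T̂ − (1 − ρ)μ) / ρ
X = (25.7800 − 0.320 × 31.9) / 0.680 = (25.7800 − 10.2080) / 0.680 = 15.5720 / 0.680 = 22.900

22.9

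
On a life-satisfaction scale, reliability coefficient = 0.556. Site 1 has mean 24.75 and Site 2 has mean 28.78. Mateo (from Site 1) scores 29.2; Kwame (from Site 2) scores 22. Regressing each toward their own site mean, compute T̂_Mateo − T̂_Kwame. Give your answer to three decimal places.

T̂_Mateo = 0.556(29.2) + 0.444(24.75) = 27.22420
T̂_Kwame = 0.556(22) + 0.444(28.78) = 25.01032
Difference = 27.22420 − 25.01032 = 2.21388

2.214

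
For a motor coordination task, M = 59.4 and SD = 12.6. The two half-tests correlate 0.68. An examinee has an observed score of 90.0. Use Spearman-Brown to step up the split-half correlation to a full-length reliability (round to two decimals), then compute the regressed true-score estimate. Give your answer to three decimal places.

84.186

Spearman-Brown: ρ = 2r/(1 + r) = 2(0.68)/(1 + 0.68) = 1.360/1.68 = 0.8095 → 0.81
Regress the observed score toward the mean by the unreliability: T̂ = 0.81·90.0 + 0.19·59.4 = 72.900 + 11.286 = 84.1860.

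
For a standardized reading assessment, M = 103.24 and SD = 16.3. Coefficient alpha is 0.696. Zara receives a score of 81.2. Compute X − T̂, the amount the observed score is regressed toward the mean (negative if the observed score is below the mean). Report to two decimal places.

Weight the observed score by reliability and the mean by (1 − reliability): T̂ = 0.696·81.2 + 0.304·103.24 = 56.5152 + 31.38496 = 87.9002.
X − T̂ = 81.2 − 87.900 = -6.700 → -6.70

-6.70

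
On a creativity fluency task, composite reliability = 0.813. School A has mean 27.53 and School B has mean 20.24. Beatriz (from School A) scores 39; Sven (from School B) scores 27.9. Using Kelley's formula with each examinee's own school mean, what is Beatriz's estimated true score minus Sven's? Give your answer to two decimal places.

10.39

T̂_Beatriz = 0.813(39) + 0.187(27.53) = 36.8551
T̂_Sven = 0.813(27.9) + 0.187(20.24) = 26.4676
Difference = 36.8551 − 26.4676 = 10.3875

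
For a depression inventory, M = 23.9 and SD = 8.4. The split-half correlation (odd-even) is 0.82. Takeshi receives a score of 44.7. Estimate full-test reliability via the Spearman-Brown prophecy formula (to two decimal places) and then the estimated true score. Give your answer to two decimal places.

Spearman-Brown: ρ = 2r/(1 + r) = 2(0.82)/(1 + 0.82) = 1.640/1.82 = 0.9011 → 0.90
T̂ = ρX + (1 − ρ)μ
  = 0.90 × 44.7 + 0.10 × 23.9
  = 40.230 + 2.390
  = 42.620
  ≈ 42.62

42.62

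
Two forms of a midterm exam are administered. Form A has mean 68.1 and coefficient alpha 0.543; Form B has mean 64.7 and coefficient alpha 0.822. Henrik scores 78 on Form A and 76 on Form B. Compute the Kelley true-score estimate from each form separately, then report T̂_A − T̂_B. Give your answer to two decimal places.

T̂_A = 0.543(78) + 0.457(68.1) = 73.4757
T̂_B = 0.822(76) + 0.178(64.7) = 73.9886
T̂_A − T̂_B = -0.5129

-0.51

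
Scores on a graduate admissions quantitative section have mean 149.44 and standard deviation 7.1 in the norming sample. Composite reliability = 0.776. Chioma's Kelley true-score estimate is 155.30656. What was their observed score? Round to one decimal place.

T̂ = ρX + (1 − ρ)μ  ⇒  X = (T̂ − (1 − ρ)μ) / ρ
X = (155.30656 − 0.224 × 149.44) / 0.776 = (155.30656 − 33.47456) / 0.776 = 121.83200 / 0.776 = 157.000

157.0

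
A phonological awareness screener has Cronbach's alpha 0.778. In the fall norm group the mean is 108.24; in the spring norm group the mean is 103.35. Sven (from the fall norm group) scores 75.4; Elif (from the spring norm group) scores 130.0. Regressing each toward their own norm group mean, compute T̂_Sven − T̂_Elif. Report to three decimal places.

T̂_Sven = 0.778(75.4) + 0.222(108.24) = 82.69048
T̂_Elif = 0.778(130.0) + 0.222(103.35) = 124.08370
Difference = 82.69048 − 124.08370 = -41.39322

-41.393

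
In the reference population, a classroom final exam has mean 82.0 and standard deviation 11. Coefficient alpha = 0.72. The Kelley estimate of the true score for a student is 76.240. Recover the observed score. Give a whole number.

T̂ = ρX + (1 − ρ)μ  ⇒  X = (T̂ − (1 − ρ)μ) / ρ
X = (76.240 − 0.28 × 82.0) / 0.72 = (76.240 − 22.960) / 0.72 = 53.280 / 0.72 = 74.00

74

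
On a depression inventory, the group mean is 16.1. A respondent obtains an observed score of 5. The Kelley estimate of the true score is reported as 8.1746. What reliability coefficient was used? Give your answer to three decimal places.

0.714

T̂ = ρX + (1 − ρ)μ  ⇒  T̂ − μ = ρ(X − μ)
ρ = (T̂ − μ)/(X − μ) = (8.1746 − 16.1) / (5 − 16.1) = -7.9254 / -11.1 = 0.71400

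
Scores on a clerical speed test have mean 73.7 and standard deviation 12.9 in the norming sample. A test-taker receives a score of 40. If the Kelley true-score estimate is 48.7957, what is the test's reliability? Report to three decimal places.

0.739

T̂ = ρX + (1 − ρ)μ  ⇒  T̂ − μ = ρ(X − μ)
ρ = (T̂ − μ)/(X − μ) = (48.7957 − 73.7) / (40 − 73.7) = -24.9043 / -33.7 = 0.73900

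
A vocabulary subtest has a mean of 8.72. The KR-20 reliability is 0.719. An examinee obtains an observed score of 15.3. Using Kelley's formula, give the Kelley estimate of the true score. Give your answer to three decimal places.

T̂ = 0.719(15.3) + 0.281(8.72) = 11.0007 + 2.45032 = 13.4510 → 13.451

13.451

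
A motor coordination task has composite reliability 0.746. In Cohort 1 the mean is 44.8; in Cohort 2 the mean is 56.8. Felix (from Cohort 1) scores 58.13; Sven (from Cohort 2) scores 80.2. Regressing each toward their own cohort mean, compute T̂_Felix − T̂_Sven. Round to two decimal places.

-19.51

T̂_Felix = 0.746(58.13) + 0.254(44.8) = 54.7442
T̂_Sven = 0.746(80.2) + 0.254(56.8) = 74.2564
Difference = 54.7442 − 74.2564 = -19.5122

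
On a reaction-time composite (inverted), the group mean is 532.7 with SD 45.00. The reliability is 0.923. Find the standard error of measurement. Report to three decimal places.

12.487

SEM = SD · √(1 − ρ) = 45.00 × √0.077 = 45.00 × 0.2775 = 12.4870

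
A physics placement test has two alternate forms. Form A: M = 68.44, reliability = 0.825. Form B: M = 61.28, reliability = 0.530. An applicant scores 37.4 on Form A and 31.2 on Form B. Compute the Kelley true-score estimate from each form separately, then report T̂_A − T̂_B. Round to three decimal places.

T̂_A = 0.825(37.4) + 0.175(68.44) = 42.83200
T̂_B = 0.530(31.2) + 0.470(61.28) = 45.33760
T̂_A − T̂_B = -2.50560

-2.506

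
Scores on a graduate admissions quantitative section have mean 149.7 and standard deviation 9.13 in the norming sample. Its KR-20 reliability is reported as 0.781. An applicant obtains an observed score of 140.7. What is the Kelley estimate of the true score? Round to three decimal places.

142.671

T̂ = ρX + (1 − ρ)μ
  = 0.781 × 140.7 + 0.219 × 149.7
  = 109.8867 + 32.7843
  = 142.6710
  ≈ 142.671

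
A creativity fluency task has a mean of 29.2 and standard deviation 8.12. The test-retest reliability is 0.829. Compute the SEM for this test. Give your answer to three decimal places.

3.358

SEM = SD · √(1 − ρ) = 8.12 × √0.171 = 8.12 × 0.4135 = 3.3578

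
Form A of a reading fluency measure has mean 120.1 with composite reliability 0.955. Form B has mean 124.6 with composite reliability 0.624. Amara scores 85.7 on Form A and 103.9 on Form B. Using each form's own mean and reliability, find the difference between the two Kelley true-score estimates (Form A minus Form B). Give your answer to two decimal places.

-24.44

T̂_A = 0.955(85.7) + 0.045(120.1) = 87.2480
T̂_B = 0.624(103.9) + 0.376(124.6) = 111.6832
T̂_A − T̂_B = -24.4352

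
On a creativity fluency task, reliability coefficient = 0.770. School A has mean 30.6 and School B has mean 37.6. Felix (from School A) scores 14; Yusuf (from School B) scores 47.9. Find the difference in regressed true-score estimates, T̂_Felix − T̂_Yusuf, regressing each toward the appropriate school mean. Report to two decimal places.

-27.71

T̂_Felix = 0.770(14) + 0.230(30.6) = 17.8180
T̂_Yusuf = 0.770(47.9) + 0.230(37.6) = 45.5310
Difference = 17.8180 − 45.5310 = -27.7130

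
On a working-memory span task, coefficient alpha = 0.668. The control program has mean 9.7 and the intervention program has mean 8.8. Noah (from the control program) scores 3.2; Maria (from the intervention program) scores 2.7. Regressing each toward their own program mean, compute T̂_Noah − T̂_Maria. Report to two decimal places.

T̂_Noah = 0.668(3.2) + 0.332(9.7) = 5.3580
T̂_Maria = 0.668(2.7) + 0.332(8.8) = 4.7252
Difference = 5.3580 − 4.7252 = 0.6328

0.63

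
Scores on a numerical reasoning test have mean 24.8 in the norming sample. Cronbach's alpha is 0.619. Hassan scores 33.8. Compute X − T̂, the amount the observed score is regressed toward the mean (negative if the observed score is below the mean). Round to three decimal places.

T̂ = 0.619(33.8) + 0.381(24.8) = 20.9222 + 9.4488 = 30.37100 → 30.3710
X − T̂ = 33.8 − 30.3710 = 3.4290 → 3.429

3.429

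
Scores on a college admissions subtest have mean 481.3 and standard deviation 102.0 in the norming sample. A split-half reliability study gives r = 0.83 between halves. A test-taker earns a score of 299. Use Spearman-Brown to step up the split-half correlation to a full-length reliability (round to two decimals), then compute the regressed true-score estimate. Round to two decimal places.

315.41

Spearman-Brown: ρ = 2r/(1 + r) = 2(0.83)/(1 + 0.83) = 1.660/1.83 = 0.9071 → 0.91
T̂ = 0.91(299) + 0.09(481.3) = 272.09 + 43.317 = 315.407 → 315.41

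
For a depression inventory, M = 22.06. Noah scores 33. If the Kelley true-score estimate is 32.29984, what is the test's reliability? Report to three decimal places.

0.936

T̂ = ρX + (1 − ρ)μ  ⇒  T̂ − μ = ρ(X − μ)
ρ = (T̂ − μ)/(X − μ) = (32.29984 − 22.06) / (33 − 22.06) = 10.23984 / 10.94 = 0.93600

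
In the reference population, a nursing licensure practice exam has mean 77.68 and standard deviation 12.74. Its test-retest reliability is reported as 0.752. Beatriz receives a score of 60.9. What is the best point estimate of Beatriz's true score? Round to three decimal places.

Weight the observed score by reliability and the mean by (1 − reliability): T̂ = 0.752·60.9 + 0.248·77.68 = 45.7968 + 19.26464 = 65.0614.

65.061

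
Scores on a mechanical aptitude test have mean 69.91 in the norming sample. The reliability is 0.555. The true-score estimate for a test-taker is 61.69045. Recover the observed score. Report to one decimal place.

55.1

T̂ = ρX + (1 − ρ)μ  ⇒  X = (T̂ − (1 − ρ)μ) / ρ
X = (61.69045 − 0.445 × 69.91) / 0.555 = (61.69045 − 31.10995) / 0.555 = 30.58050 / 0.555 = 55.100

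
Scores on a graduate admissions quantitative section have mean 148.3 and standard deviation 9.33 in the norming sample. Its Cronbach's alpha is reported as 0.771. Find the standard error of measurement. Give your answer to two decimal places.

4.46

SEM = SD · √(1 − ρ) = 9.33 × √0.229 = 9.33 × 0.4785 = 4.465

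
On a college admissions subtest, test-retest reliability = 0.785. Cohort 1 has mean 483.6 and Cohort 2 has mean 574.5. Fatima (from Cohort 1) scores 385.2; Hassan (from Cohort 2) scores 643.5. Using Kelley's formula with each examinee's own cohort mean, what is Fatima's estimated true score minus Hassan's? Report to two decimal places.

T̂_Fatima = 0.785(385.2) + 0.215(483.6) = 406.3560
T̂_Hassan = 0.785(643.5) + 0.215(574.5) = 628.6650
Difference = 406.3560 − 628.6650 = -222.3090

-222.31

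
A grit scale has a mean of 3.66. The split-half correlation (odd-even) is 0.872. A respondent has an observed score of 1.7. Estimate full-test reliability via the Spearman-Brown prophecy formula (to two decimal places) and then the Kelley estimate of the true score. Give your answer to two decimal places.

1.84

Spearman-Brown: ρ = 2r/(1 + r) = 2(0.872)/(1 + 0.872) = 1.7440/1.872 = 0.9316 → 0.93
Weight the observed score by reliability and the mean by (1 − reliability): T̂ = 0.93·1.7 + 0.07·3.66 = 1.581 + 0.2562 = 1.837.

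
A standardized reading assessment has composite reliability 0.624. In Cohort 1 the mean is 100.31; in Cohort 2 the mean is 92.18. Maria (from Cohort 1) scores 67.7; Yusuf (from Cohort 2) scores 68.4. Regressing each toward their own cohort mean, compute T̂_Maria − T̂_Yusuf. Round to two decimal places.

T̂_Maria = 0.624(67.7) + 0.376(100.31) = 79.9614
T̂_Yusuf = 0.624(68.4) + 0.376(92.18) = 77.3413
Difference = 79.9614 − 77.3413 = 2.6201

2.62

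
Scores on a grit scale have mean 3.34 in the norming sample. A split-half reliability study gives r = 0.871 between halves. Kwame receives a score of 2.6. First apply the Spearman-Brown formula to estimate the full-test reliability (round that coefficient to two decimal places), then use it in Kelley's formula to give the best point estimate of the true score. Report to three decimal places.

Spearman-Brown: ρ = 2r/(1 + r) = 2(0.871)/(1 + 0.871) = 1.7420/1.871 = 0.9311 → 0.93
T̂ = 0.93(2.6) + 0.07(3.34) = 2.418 + 0.2338 = 2.6518 → 2.652

2.652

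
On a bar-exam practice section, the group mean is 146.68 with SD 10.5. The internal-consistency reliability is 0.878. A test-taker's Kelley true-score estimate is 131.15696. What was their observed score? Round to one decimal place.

T̂ = ρX + (1 − ρ)μ  ⇒  X = (T̂ − (1 − ρ)μ) / ρ
X = (131.15696 − 0.122 × 146.68) / 0.878 = (131.15696 − 17.89496) / 0.878 = 113.26200 / 0.878 = 129.000

129.0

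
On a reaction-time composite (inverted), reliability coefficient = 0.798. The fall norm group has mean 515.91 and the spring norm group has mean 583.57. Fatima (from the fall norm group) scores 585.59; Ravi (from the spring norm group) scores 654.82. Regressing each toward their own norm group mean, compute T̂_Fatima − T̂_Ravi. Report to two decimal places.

T̂_Fatima = 0.798(585.59) + 0.202(515.91) = 571.5146
T̂_Ravi = 0.798(654.82) + 0.202(583.57) = 640.4275
Difference = 571.5146 − 640.4275 = -68.9129

-68.91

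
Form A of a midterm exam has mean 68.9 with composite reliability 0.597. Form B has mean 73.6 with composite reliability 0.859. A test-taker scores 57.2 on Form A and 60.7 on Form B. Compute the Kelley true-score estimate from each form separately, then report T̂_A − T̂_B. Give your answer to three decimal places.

T̂_A = 0.597(57.2) + 0.403(68.9) = 61.91510
T̂_B = 0.859(60.7) + 0.141(73.6) = 62.51890
T̂_A − T̂_B = -0.60380

-0.604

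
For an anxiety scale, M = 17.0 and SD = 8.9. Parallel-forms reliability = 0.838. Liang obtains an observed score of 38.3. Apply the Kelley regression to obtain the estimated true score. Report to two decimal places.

34.85

T̂ = 0.838(38.3) + 0.162(17.0) = 32.0954 + 2.7540 = 34.849 → 34.85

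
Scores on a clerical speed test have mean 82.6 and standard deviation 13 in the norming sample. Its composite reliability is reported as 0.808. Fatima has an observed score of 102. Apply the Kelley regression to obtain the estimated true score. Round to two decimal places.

Weight the observed score by reliability and the mean by (1 − reliability): T̂ = 0.808·102 + 0.192·82.6 = 82.416 + 15.8592 = 98.275.

98.28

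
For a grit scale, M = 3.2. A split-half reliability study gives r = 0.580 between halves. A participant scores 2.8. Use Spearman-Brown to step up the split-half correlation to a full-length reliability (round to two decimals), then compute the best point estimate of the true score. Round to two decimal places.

Spearman-Brown: ρ = 2r/(1 + r) = 2(0.580)/(1 + 0.580) = 1.1600/1.580 = 0.7342 → 0.73
T̂ = ρX + (1 − ρ)μ
  = 0.73 × 2.8 + 0.27 × 3.2
  = 2.044 + 0.864
  = 2.908
  ≈ 2.91

2.91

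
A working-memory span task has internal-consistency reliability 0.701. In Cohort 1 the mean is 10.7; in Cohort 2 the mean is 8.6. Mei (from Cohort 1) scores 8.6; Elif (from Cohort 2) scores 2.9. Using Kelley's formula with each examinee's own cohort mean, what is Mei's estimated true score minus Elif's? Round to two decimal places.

T̂_Mei = 0.701(8.6) + 0.299(10.7) = 9.2279
T̂_Elif = 0.701(2.9) + 0.299(8.6) = 4.6043
Difference = 9.2279 − 4.6043 = 4.6236

4.62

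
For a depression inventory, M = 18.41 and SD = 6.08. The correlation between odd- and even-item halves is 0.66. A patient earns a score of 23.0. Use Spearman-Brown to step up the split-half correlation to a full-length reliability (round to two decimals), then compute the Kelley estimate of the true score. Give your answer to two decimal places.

22.08

Spearman-Brown: ρ = 2r/(1 + r) = 2(0.66)/(1 + 0.66) = 1.320/1.66 = 0.7952 → 0.80
T̂ = ρX + (1 − ρ)μ
  = 0.80 × 23.0 + 0.20 × 18.41
  = 18.400 + 3.6820
  = 22.082
  ≈ 22.08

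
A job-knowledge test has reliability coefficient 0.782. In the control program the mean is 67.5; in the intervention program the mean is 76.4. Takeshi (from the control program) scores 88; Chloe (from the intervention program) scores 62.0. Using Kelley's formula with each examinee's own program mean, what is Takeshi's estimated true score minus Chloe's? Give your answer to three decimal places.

T̂_Takeshi = 0.782(88) + 0.218(67.5) = 83.53100
T̂_Chloe = 0.782(62.0) + 0.218(76.4) = 65.13920
Difference = 83.53100 − 65.13920 = 18.39180

18.392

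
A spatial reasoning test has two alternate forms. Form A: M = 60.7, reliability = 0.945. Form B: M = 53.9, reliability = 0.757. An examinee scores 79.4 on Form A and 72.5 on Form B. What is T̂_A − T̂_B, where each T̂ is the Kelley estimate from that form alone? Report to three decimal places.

10.391

T̂_A = 0.945(79.4) + 0.055(60.7) = 78.37150
T̂_B = 0.757(72.5) + 0.243(53.9) = 67.98020
T̂_A − T̂_B = 10.39130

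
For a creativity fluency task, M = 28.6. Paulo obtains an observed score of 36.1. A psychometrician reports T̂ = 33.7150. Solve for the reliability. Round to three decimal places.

T̂ = ρX + (1 − ρ)μ  ⇒  T̂ − μ = ρ(X − μ)
ρ = (T̂ − μ)/(X − μ) = (33.7150 − 28.6) / (36.1 − 28.6) = 5.1150 / 7.5 = 0.68200

0.682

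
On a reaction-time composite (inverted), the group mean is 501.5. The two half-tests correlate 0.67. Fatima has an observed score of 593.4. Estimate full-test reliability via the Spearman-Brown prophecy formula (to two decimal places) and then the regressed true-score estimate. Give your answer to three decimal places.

575.020

Spearman-Brown: ρ = 2r/(1 + r) = 2(0.67)/(1 + 0.67) = 1.340/1.67 = 0.8024 → 0.80
T̂ = ρX + (1 − ρ)μ
  = 0.80 × 593.4 + 0.20 × 501.5
  = 474.720 + 100.300
  = 575.0200
  ≈ 575.020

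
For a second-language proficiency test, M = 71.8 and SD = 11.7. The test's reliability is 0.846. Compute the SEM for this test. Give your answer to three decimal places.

4.591

SEM = SD · √(1 − ρ) = 11.7 × √0.154 = 11.7 × 0.3924 = 4.5914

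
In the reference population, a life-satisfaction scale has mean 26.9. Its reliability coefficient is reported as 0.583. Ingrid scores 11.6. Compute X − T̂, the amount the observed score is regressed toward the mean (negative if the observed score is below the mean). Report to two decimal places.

-6.38

Kelley's formula gives T̂ = 0.583·11.6 + 0.417·26.9 = 6.7628 + 11.2173 = 17.9801.
X − T̂ = 11.6 − 17.980 = -6.380 → -6.38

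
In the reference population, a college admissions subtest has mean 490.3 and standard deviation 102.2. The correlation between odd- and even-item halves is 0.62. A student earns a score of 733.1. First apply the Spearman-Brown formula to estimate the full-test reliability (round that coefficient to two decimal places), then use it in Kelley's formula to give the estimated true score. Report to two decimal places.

Spearman-Brown: ρ = 2r/(1 + r) = 2(0.62)/(1 + 0.62) = 1.240/1.62 = 0.7654 → 0.77
T̂ = ρX + (1 − ρ)μ
  = 0.77 × 733.1 + 0.23 × 490.3
  = 564.487 + 112.769
  = 677.256
  ≈ 677.26

677.26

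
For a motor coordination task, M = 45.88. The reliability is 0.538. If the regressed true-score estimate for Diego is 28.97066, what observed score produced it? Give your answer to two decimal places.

14.45

T̂ = ρX + (1 − ρ)μ  ⇒  X = (T̂ − (1 − ρ)μ) / ρ
X = (28.97066 − 0.462 × 45.88) / 0.538 = (28.97066 − 21.19656) / 0.538 = 7.77410 / 0.538 = 14.4500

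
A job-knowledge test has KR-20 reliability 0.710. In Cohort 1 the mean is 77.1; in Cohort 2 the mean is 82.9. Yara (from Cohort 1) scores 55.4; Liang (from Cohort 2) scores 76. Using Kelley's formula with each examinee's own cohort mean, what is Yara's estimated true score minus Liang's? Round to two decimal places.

-16.31

T̂_Yara = 0.710(55.4) + 0.290(77.1) = 61.6930
T̂_Liang = 0.710(76) + 0.290(82.9) = 78.0010
Difference = 61.6930 − 78.0010 = -16.3080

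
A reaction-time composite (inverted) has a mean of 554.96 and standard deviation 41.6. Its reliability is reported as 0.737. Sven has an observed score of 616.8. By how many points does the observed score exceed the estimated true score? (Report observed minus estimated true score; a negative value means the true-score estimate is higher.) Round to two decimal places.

16.26

T̂ = 0.737(616.8) + 0.263(554.96) = 454.5816 + 145.95448 = 600.5361 → 600.536
X − T̂ = 616.8 − 600.536 = 16.264 → 16.26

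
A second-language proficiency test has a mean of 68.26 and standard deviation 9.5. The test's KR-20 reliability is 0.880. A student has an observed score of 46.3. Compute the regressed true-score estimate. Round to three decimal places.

T̂ = 0.880(46.3) + 0.120(68.26) = 40.7440 + 8.19120 = 48.9352 → 48.935

48.935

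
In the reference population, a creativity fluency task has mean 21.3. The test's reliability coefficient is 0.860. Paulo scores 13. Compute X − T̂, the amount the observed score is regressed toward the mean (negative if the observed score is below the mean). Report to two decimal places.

-1.16

Weight the observed score by reliability and the mean by (1 − reliability): T̂ = 0.860·13 + 0.140·21.3 = 11.180 + 2.9820 = 14.1620.
X − T̂ = 13 − 14.162 = -1.162 → -1.16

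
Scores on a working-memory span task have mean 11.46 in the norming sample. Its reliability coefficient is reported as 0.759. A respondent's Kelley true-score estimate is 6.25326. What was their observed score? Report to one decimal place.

T̂ = ρX + (1 − ρ)μ  ⇒  X = (T̂ − (1 − ρ)μ) / ρ
X = (6.25326 − 0.241 × 11.46) / 0.759 = (6.25326 − 2.76186) / 0.759 = 3.49140 / 0.759 = 4.600

4.6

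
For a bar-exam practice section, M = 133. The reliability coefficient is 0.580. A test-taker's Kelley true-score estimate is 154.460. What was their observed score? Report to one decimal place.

T̂ = ρX + (1 − ρ)μ  ⇒  X = (T̂ − (1 − ρ)μ) / ρ
X = (154.460 − 0.420 × 133) / 0.580 = (154.460 − 55.860) / 0.580 = 98.600 / 0.580 = 170.000

170.0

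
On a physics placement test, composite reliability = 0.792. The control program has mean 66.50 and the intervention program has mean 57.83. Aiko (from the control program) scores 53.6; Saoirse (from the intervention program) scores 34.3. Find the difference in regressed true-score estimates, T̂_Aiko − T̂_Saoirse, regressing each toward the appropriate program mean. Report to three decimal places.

17.089

T̂_Aiko = 0.792(53.6) + 0.208(66.50) = 56.28320
T̂_Saoirse = 0.792(34.3) + 0.208(57.83) = 39.19424
Difference = 56.28320 − 39.19424 = 17.08896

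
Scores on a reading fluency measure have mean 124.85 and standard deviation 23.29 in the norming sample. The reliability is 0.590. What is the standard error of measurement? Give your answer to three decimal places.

14.913

SEM = SD · √(1 − ρ) = 23.29 × √0.410 = 23.29 × 0.6403 = 14.9129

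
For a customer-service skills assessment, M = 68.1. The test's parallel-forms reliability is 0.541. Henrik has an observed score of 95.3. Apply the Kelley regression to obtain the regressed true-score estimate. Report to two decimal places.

T̂ = ρX + (1 − ρ)μ
  = 0.541 × 95.3 + 0.459 × 68.1
  = 51.5573 + 31.2579
  = 82.815
  ≈ 82.82

82.82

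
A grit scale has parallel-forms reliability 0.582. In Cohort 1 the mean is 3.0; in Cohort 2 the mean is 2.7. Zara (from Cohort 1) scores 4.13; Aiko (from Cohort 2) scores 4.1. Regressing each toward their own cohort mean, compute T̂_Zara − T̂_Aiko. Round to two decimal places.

T̂_Zara = 0.582(4.13) + 0.418(3.0) = 3.6577
T̂_Aiko = 0.582(4.1) + 0.418(2.7) = 3.5148
Difference = 3.6577 − 3.5148 = 0.1429

0.14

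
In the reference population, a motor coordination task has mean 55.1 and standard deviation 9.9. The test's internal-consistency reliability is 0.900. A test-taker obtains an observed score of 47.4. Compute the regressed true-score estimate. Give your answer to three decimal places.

Regress the observed score toward the mean by the unreliability: T̂ = 0.900·47.4 + 0.100·55.1 = 42.6600 + 5.5100 = 48.1700.

48.170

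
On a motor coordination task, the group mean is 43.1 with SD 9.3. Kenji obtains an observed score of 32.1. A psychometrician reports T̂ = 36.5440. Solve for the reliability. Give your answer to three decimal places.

0.596

T̂ = ρX + (1 − ρ)μ  ⇒  T̂ − μ = ρ(X − μ)
ρ = (T̂ − μ)/(X − μ) = (36.5440 − 43.1) / (32.1 − 43.1) = -6.5560 / -11.0 = 0.59600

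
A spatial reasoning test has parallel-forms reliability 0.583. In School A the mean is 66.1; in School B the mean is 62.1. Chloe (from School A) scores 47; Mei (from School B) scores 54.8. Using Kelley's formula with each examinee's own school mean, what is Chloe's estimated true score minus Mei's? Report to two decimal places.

T̂_Chloe = 0.583(47) + 0.417(66.1) = 54.9647
T̂_Mei = 0.583(54.8) + 0.417(62.1) = 57.8441
Difference = 54.9647 − 57.8441 = -2.8794

-2.88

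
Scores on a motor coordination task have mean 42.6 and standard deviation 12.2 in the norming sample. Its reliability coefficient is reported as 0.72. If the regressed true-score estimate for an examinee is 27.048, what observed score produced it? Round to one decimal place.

T̂ = ρX + (1 − ρ)μ  ⇒  X = (T̂ − (1 − ρ)μ) / ρ
X = (27.048 − 0.28 × 42.6) / 0.72 = (27.048 − 11.928) / 0.72 = 15.120 / 0.72 = 21.000

21.0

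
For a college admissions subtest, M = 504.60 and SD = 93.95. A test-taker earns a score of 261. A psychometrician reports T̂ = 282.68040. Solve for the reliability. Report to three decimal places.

0.911

T̂ = ρX + (1 − ρ)μ  ⇒  T̂ − μ = ρ(X − μ)
ρ = (T̂ − μ)/(X − μ) = (282.68040 − 504.60) / (261 − 504.60) = -221.91960 / -243.60 = 0.91100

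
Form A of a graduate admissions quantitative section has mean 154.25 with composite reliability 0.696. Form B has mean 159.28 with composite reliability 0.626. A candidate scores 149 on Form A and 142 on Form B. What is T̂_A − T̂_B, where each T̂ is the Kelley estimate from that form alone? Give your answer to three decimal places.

2.133

T̂_A = 0.696(149) + 0.304(154.25) = 150.59600
T̂_B = 0.626(142) + 0.374(159.28) = 148.46272
T̂_A − T̂_B = 2.13328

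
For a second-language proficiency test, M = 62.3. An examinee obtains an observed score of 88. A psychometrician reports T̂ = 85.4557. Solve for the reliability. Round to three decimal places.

T̂ = ρX + (1 − ρ)μ  ⇒  T̂ − μ = ρ(X − μ)
ρ = (T̂ − μ)/(X − μ) = (85.4557 − 62.3) / (88 − 62.3) = 23.1557 / 25.7 = 0.90100

0.901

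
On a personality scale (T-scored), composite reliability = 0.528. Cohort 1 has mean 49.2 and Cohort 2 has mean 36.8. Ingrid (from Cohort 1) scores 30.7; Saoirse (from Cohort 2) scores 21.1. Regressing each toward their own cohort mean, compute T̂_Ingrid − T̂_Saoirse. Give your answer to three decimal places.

T̂_Ingrid = 0.528(30.7) + 0.472(49.2) = 39.43200
T̂_Saoirse = 0.528(21.1) + 0.472(36.8) = 28.51040
Difference = 39.43200 − 28.51040 = 10.92160

10.922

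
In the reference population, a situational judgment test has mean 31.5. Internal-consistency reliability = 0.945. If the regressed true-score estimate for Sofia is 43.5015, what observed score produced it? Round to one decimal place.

44.2

T̂ = ρX + (1 − ρ)μ  ⇒  X = (T̂ − (1 − ρ)μ) / ρ
X = (43.5015 − 0.055 × 31.5) / 0.945 = (43.5015 − 1.7325) / 0.945 = 41.7690 / 0.945 = 44.200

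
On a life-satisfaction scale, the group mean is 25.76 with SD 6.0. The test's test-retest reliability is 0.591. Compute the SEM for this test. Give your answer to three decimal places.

3.837

SEM = SD · √(1 − ρ) = 6.0 × √0.409 = 6.0 × 0.6395 = 3.8372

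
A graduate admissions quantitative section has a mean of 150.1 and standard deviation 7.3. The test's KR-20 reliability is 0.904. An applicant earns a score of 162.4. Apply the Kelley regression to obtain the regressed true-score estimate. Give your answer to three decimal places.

T̂ = 0.904(162.4) + 0.096(150.1) = 146.8096 + 14.4096 = 161.2192 → 161.219

161.219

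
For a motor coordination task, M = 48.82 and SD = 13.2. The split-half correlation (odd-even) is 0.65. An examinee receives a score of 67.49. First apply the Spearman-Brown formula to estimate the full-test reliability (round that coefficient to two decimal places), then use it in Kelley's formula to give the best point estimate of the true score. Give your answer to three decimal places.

Spearman-Brown: ρ = 2r/(1 + r) = 2(0.65)/(1 + 0.65) = 1.300/1.65 = 0.7879 → 0.79
T̂ = 0.79(67.49) + 0.21(48.82) = 53.3171 + 10.2522 = 63.5693 → 63.569

63.569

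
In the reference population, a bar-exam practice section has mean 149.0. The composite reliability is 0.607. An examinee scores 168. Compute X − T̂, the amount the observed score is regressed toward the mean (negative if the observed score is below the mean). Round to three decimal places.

7.467

T̂ = 0.607(168) + 0.393(149.0) = 101.976 + 58.5570 = 160.53300 → 160.5330
X − T̂ = 168 − 160.5330 = 7.4670 → 7.467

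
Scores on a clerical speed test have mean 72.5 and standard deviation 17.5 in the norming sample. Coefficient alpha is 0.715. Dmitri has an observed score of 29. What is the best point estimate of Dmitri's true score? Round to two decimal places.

41.40

Regress the observed score toward the mean by the unreliability: T̂ = 0.715·29 + 0.285·72.5 = 20.735 + 20.6625 = 41.397.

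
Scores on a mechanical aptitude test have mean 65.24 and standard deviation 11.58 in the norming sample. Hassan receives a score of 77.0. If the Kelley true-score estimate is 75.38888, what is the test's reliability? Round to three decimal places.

0.863

T̂ = ρX + (1 − ρ)μ  ⇒  T̂ − μ = ρ(X − μ)
ρ = (T̂ − μ)/(X − μ) = (75.38888 − 65.24) / (77.0 − 65.24) = 10.14888 / 11.76 = 0.86300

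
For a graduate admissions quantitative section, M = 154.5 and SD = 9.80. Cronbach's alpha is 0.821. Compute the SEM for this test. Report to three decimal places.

SEM = SD · √(1 − ρ) = 9.80 × √0.179 = 9.80 × 0.4231 = 4.1462

4.146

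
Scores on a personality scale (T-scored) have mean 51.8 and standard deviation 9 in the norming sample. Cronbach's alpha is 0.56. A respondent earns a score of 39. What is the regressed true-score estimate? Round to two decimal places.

44.63

T̂ = 0.56(39) + 0.44(51.8) = 21.84 + 22.792 = 44.632 → 44.63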